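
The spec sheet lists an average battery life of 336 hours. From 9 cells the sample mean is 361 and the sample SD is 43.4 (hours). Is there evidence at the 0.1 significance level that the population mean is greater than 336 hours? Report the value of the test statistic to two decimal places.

H0: μ = 336; H1: μ > 336 (one-sample t-test, right-tailed).
t = (x̄ − μ₀)/(s/√n) = (361 − 336)/(43.4/√9) = 1.73
df = n − 1 = 8
p-value = P(T ≥ 1.73) ≈ 0.061
Since p ≈ 0.061 < α = 0.1, reject H0; the evidence is statistically significant.

1.73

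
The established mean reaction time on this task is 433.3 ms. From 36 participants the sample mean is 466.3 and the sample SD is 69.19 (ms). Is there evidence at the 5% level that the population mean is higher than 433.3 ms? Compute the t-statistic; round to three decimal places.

2.862

H0: μ = 433.3; H1: μ > 433.3 (one-sample t-test, right-tailed).
t = (x̄ − μ₀)/(s/√n) = (466.3 − 433.3)/(69.19/√36) = 2.862
df = n − 1 = 35
p-value = P(T ≥ 2.862) ≈ 0.004
Since p ≈ 0.004 < α = 0.05, reject H0; the data support H1.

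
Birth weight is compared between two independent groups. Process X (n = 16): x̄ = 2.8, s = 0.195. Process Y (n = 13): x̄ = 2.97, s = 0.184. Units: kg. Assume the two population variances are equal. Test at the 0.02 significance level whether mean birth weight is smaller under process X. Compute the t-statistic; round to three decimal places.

Let group 1 = process X, group 2 = process Y. H0: μ_1 = μ_2; H1: μ_1 < μ_2 (two-sample pooled-variance t-test, left-tailed).
s_p² = [(16−1)·0.195² + (13−1)·0.184²]/(16+13−2) = 0.0361721
t = (2.8 − 2.97)/√[0.0361721·(1/16 + 1/13)] = -2.394
df = n₁ + n₂ − 2 = 27
p-value = P(T ≤ -2.394) ≈ 0.0119
Since p ≈ 0.0119 < α = 0.02, reject H0; the evidence is statistically significant.

-2.394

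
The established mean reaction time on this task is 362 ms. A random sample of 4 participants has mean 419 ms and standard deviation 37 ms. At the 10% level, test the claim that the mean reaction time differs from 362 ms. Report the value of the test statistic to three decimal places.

3.081

H0: μ = 362; H1: μ ≠ 362 (one-sample t-test, two-sided).
t = (x̄ − μ₀)/(s/√n) = (419 − 362)/(37/√4) = 3.081
df = n − 1 = 3
Two-sided p-value ≈ 0.054
Since p ≈ 0.054 < α = 0.1, reject H0; the data support H1.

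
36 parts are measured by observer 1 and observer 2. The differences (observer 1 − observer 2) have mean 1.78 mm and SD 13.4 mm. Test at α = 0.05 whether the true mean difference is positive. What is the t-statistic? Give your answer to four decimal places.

0.7970

H0: μ_d = 0; H1: μ_d > 0 (paired t-test on the differences, right-tailed).
t = d̄/(s_d/√n) = 1.78/(13.4/√36) = 0.7970
df = n − 1 = 35
p-value = P(T ≥ 0.7970) ≈ 0.215
Since p ≈ 0.215 > α = 0.05, fail to reject H0; the evidence is not statistically significant.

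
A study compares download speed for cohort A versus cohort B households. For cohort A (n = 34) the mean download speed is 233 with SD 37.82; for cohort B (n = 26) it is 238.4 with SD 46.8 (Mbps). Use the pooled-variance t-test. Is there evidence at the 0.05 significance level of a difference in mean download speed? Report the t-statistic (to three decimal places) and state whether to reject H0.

Let group 1 = cohort A, group 2 = cohort B. H0: μ_1 = μ_2; H1: μ_1 ≠ μ_2 (two-sample pooled-variance t-test, two-sided).
s_p² = [(34−1)·37.82² + (26−1)·46.8²]/(34+26−2) = 1757.89
t = (233 − 238.4)/√[1757.89·(1/34 + 1/26)] = -0.494
df = n₁ + n₂ − 2 = 58
Two-sided p-value ≈ 0.6229
Since p ≈ 0.6229 > α = 0.05, fail to reject H0; the data do not provide sufficient evidence against H0.

t = -0.494; fail to reject H0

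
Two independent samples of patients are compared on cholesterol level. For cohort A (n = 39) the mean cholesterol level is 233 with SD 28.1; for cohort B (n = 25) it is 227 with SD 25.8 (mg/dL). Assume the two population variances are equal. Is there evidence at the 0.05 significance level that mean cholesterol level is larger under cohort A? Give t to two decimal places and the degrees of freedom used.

t = 0.86, df = 62

Let group 1 = cohort A, group 2 = cohort B. H0: μ_1 = μ_2; H1: μ_1 > μ_2 (two-sample pooled-variance t-test, right-tailed).
s_p² = [(39−1)·28.1² + (25−1)·25.8²]/(39+25−2) = 741.622
t = (233 − 227)/√[741.622·(1/39 + 1/25)] = 0.86
df = n₁ + n₂ − 2 = 62
p-value = P(T ≥ 0.86) ≈ 0.197
Since p ≈ 0.197 > α = 0.05, fail to reject H0; the evidence is not statistically significant.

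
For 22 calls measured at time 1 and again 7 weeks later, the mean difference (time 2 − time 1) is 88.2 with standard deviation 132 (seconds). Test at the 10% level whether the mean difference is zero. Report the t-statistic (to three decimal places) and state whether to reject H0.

H0: μ_d = 0; H1: μ_d ≠ 0 (paired t-test on the differences, two-sided).
t = d̄/(s_d/√n) = 88.2/(132/√22) = 3.134
df = n − 1 = 21
Two-sided p-value ≈ 0.005
Since p ≈ 0.005 < α = 0.1, reject H0; the evidence is statistically significant.

t = 3.134; reject H0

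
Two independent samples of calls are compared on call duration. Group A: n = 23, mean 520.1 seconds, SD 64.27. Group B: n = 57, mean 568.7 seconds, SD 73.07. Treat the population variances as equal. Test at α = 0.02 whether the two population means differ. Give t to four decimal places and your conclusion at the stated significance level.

t = -2.7828; reject H0

Let group 1 = group A, group 2 = group B. H0: μ_1 = μ_2; H1: μ_1 ≠ μ_2 (two-sample pooled-variance t-test, two-sided).
s_p² = [(23−1)·64.27² + (57−1)·73.07²]/(23+57−2) = 4998.34
t = (520.1 − 568.7)/√[4998.34·(1/23 + 1/57)] = -2.7828
df = n₁ + n₂ − 2 = 78
Two-sided p-value ≈ 0.0068
Since p ≈ 0.0068 < α = 0.02, reject H0; the data support H1.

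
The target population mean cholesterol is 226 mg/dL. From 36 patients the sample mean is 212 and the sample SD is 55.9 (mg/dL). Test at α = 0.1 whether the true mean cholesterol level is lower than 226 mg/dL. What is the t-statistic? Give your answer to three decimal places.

-1.503

H0: μ = 226; H1: μ < 226 (one-sample t-test, left-tailed).
t = (x̄ − μ₀)/(s/√n) = (212 − 226)/(55.9/√36) = -1.503
df = n − 1 = 35
p-value = P(T ≤ -1.503) ≈ 0.0709
Since p ≈ 0.0709 < α = 0.1, reject H0; the evidence is statistically significant.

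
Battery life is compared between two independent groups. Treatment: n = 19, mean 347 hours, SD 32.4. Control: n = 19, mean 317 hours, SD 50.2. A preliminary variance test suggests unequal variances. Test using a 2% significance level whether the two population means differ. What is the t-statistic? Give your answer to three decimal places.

2.189

Let group 1 = treatment, group 2 = control. H0: μ_1 = μ_2; H1: μ_1 ≠ μ_2 (Welch's two-sample t-test, two-sided).
t = (x̄_1 − x̄_2)/√(s_1²/n_1 + s_2²/n_2) = (347 − 317)/√(32.4²/19 + 50.2²/19) = 2.189
Welch–Satterthwaite df ≈ 30.78
Two-sided p-value ≈ 0.036
Since p ≈ 0.036 > α = 0.02, fail to reject H0; the data do not provide sufficient evidence against H0.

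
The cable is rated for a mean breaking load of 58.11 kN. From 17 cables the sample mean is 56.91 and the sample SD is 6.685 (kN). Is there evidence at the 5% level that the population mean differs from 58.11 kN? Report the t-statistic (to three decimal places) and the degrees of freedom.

H0: μ = 58.11; H1: μ ≠ 58.11 (one-sample t-test, two-sided).
t = (x̄ − μ₀)/(s/√n) = (56.91 − 58.11)/(6.685/√17) = -0.740
df = n − 1 = 16
Two-sided p-value ≈ 0.470
Since p ≈ 0.470 > α = 0.05, fail to reject H0; the data do not provide sufficient evidence against H0.

t = -0.740, df = 16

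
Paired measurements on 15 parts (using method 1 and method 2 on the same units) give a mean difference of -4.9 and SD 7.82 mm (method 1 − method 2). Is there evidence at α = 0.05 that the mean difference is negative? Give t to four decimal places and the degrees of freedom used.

t = -2.4268, df = 14

H0: μ_d = 0; H1: μ_d < 0 (paired t-test on the differences, left-tailed).
t = d̄/(s_d/√n) = -4.9/(7.82/√15) = -2.4268
df = n − 1 = 14
p-value = P(T ≤ -2.4268) ≈ 0.015
Since p ≈ 0.015 < α = 0.05, reject H0; the data support H1.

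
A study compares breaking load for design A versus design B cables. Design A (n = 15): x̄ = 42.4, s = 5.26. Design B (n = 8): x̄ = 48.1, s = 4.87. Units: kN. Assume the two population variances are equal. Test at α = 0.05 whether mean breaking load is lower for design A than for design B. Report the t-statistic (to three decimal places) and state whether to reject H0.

Let group 1 = design A, group 2 = design B. H0: μ_1 = μ_2; H1: μ_1 < μ_2 (two-sample pooled-variance t-test, left-tailed).
s_p² = [(15−1)·5.26² + (8−1)·4.87²]/(15+8−2) = 26.3507
t = (42.4 − 48.1)/√[26.3507·(1/15 + 1/8)] = -2.536
df = n₁ + n₂ − 2 = 21
p-value = P(T ≤ -2.536) ≈ 0.0096
Since p ≈ 0.0096 < α = 0.05, reject H0; the data support H1.

t = -2.536; reject H0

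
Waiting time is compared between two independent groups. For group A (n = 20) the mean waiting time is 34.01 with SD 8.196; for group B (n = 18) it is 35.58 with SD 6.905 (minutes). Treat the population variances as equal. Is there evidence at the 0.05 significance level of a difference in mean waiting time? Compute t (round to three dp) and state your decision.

Let group 1 = group A, group 2 = group B. H0: μ_1 = μ_2; H1: μ_1 ≠ μ_2 (two-sample pooled-variance t-test, two-sided).
s_p² = [(20−1)·8.196² + (18−1)·6.905²]/(20+18−2) = 57.9683
t = (34.01 − 35.58)/√[57.9683·(1/20 + 1/18)] = -0.635
df = n₁ + n₂ − 2 = 36
Two-sided p-value ≈ 0.530
Since p ≈ 0.530 > α = 0.05, fail to reject H0; the evidence is not statistically significant.

t = -0.635; fail to reject H0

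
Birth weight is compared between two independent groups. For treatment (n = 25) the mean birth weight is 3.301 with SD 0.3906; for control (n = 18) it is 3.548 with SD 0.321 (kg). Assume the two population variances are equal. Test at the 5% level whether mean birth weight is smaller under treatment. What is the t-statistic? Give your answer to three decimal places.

Let group 1 = treatment, group 2 = control. H0: μ_1 = μ_2; H1: μ_1 < μ_2 (two-sample pooled-variance t-test, left-tailed).
s_p² = [(25−1)·0.3906² + (18−1)·0.321²]/(25+18−2) = 0.132033
t = (3.301 − 3.548)/√[0.132033·(1/25 + 1/18)] = -2.199
df = n₁ + n₂ − 2 = 41
p-value = P(T ≤ -2.199) ≈ 0.0168
Since p ≈ 0.0168 < α = 0.05, reject H0; the data support H1.

-2.199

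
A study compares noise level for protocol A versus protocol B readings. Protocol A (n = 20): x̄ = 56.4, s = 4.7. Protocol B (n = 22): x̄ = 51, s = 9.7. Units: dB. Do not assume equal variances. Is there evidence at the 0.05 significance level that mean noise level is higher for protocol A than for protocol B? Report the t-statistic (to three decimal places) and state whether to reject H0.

Let group 1 = protocol A, group 2 = protocol B. H0: μ_1 = μ_2; H1: μ_1 > μ_2 (Welch's two-sample t-test, right-tailed).
t = (x̄_1 − x̄_2)/√(s_1²/n_1 + s_2²/n_2) = (56.4 − 51)/√(4.7²/20 + 9.7²/22) = 2.328
Welch–Satterthwaite df ≈ 30.96
p-value = P(T ≥ 2.328) ≈ 0.0133
Since p ≈ 0.0133 < α = 0.05, reject H0; the evidence is statistically significant.

t = 2.328; reject H0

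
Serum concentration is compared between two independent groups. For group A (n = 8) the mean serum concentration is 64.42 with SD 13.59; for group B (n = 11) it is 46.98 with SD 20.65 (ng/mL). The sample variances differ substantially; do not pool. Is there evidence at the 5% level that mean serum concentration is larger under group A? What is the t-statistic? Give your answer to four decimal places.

Let group 1 = group A, group 2 = group B. H0: μ_1 = μ_2; H1: μ_1 > μ_2 (Welch's two-sample t-test, right-tailed).
t = (x̄_1 − x̄_2)/√(s_1²/n_1 + s_2²/n_2) = (64.42 − 46.98)/√(13.59²/8 + 20.65²/11) = 2.2175
Welch–Satterthwaite df ≈ 16.90
p-value = P(T ≥ 2.2175) ≈ 0.020
Since p ≈ 0.020 < α = 0.05, reject H0; the evidence is statistically significant.

2.2175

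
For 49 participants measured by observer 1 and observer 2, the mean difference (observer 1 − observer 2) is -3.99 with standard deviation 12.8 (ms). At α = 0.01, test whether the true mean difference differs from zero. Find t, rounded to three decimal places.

H0: μ_d = 0; H1: μ_d ≠ 0 (paired t-test on the differences, two-sided).
t = d̄/(s_d/√n) = -3.99/(12.8/√49) = -2.182
df = n − 1 = 48
Two-sided p-value ≈ 0.034
Since p ≈ 0.034 > α = 0.01, fail to reject H0; the evidence is not statistically significant.

-2.182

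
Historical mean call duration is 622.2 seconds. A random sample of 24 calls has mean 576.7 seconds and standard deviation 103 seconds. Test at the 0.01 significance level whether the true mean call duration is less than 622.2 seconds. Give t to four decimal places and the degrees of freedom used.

H0: μ = 622.2; H1: μ < 622.2 (one-sample t-test, left-tailed).
t = (x̄ − μ₀)/(s/√n) = (576.7 − 622.2)/(103/√24) = -2.1641
df = n − 1 = 23
p-value = P(T ≤ -2.1641) ≈ 0.021
Since p ≈ 0.021 > α = 0.01, fail to reject H0; the data do not provide sufficient evidence against H0.

t = -2.1641, df = 23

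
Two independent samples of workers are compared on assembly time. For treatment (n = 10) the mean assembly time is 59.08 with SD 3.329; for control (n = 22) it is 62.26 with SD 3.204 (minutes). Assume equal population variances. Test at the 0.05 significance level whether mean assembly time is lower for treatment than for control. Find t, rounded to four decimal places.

Let group 1 = treatment, group 2 = control. H0: μ_1 = μ_2; H1: μ_1 < μ_2 (two-sample pooled-variance t-test, left-tailed).
s_p² = [(10−1)·3.329² + (22−1)·3.204²]/(10+22−2) = 10.5106
t = (59.08 − 62.26)/√[10.5106·(1/10 + 1/22)] = -2.5719
df = n₁ + n₂ − 2 = 30
p-value = P(T ≤ -2.5719) ≈ 0.008
Since p ≈ 0.008 < α = 0.05, reject H0; the evidence is statistically significant.

-2.5719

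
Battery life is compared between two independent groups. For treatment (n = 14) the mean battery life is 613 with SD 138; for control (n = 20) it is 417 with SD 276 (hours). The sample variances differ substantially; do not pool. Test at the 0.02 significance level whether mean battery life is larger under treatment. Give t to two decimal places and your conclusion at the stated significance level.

t = 2.73; reject H0

Let group 1 = treatment, group 2 = control. H0: μ_1 = μ_2; H1: μ_1 > μ_2 (Welch's two-sample t-test, right-tailed).
t = (x̄_1 − x̄_2)/√(s_1²/n_1 + s_2²/n_2) = (613 − 417)/√(138²/14 + 276²/20) = 2.73
Welch–Satterthwaite df ≈ 29.50
p-value = P(T ≥ 2.73) ≈ 0.0053
Since p ≈ 0.0053 < α = 0.02, reject H0; the data support H1.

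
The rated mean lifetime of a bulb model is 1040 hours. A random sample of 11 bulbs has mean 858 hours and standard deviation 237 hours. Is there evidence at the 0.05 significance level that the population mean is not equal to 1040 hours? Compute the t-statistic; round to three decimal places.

H0: μ = 1040; H1: μ ≠ 1040 (one-sample t-test, two-sided).
t = (x̄ − μ₀)/(s/√n) = (858 − 1040)/(237/√11) = -2.547
df = n − 1 = 10
Two-sided p-value ≈ 0.0290
Since p ≈ 0.0290 < α = 0.05, reject H0; the evidence is statistically significant.

-2.547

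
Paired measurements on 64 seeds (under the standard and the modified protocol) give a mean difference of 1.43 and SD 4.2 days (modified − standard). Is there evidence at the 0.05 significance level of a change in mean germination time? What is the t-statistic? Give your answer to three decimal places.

2.724

H0: μ_d = 0; H1: μ_d ≠ 0 (paired t-test on the differences, two-sided).
t = d̄/(s_d/√n) = 1.43/(4.2/√64) = 2.724
df = n − 1 = 63
Two-sided p-value ≈ 0.0083
Since p ≈ 0.0083 < α = 0.05, reject H0; the evidence is statistically significant.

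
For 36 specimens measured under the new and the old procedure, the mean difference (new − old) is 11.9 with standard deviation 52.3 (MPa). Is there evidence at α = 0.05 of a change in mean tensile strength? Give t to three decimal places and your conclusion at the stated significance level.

t = 1.365; fail to reject H0

H0: μ_d = 0; H1: μ_d ≠ 0 (paired t-test on the differences, two-sided).
t = d̄/(s_d/√n) = 11.9/(52.3/√36) = 1.365
df = n − 1 = 35
Two-sided p-value ≈ 0.181
Since p ≈ 0.181 > α = 0.05, fail to reject H0; the data do not provide sufficient evidence against H0.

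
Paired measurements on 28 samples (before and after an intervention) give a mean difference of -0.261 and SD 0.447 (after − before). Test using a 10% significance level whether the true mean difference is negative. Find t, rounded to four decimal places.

-3.0897

H0: μ_d = 0; H1: μ_d < 0 (paired t-test on the differences, left-tailed).
t = d̄/(s_d/√n) = -0.261/(0.447/√28) = -3.0897
df = n − 1 = 27
p-value = P(T ≤ -3.0897) ≈ 0.0023
Since p ≈ 0.0023 < α = 0.1, reject H0; the evidence is statistically significant.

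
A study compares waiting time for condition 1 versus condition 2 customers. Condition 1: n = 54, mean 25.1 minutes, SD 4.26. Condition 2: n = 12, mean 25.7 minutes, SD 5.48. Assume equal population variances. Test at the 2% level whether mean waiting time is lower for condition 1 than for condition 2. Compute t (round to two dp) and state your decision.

Let group 1 = condition 1, group 2 = condition 2. H0: μ_1 = μ_2; H1: μ_1 < μ_2 (two-sample pooled-variance t-test, left-tailed).
s_p² = [(54−1)·4.26² + (12−1)·5.48²]/(54+12−2) = 20.19
t = (25.1 − 25.7)/√[20.19·(1/54 + 1/12)] = -0.42
df = n₁ + n₂ − 2 = 64
p-value = P(T ≤ -0.42) ≈ 0.339
Since p ≈ 0.339 > α = 0.02, fail to reject H0; the evidence is not statistically significant.

t = -0.42; fail to reject H0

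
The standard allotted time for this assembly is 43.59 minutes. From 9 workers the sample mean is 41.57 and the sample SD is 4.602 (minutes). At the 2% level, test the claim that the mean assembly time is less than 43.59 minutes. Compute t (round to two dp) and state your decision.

t = -1.32; fail to reject H0

H0: μ = 43.59; H1: μ < 43.59 (one-sample t-test, left-tailed).
t = (x̄ − μ₀)/(s/√n) = (41.57 − 43.59)/(4.602/√9) = -1.32
df = n − 1 = 8
p-value = P(T ≤ -1.32) ≈ 0.1122
Since p ≈ 0.1122 > α = 0.02, fail to reject H0; the evidence is not statistically significant.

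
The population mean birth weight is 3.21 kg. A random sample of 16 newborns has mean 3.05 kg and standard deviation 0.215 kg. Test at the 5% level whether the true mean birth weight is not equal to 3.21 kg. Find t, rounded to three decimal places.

-2.977

H0: μ = 3.21; H1: μ ≠ 3.21 (one-sample t-test, two-sided).
t = (x̄ − μ₀)/(s/√n) = (3.05 − 3.21)/(0.215/√16) = -2.977
df = n − 1 = 15
Two-sided p-value ≈ 0.009
Since p ≈ 0.009 < α = 0.05, reject H0; the evidence is statistically significant.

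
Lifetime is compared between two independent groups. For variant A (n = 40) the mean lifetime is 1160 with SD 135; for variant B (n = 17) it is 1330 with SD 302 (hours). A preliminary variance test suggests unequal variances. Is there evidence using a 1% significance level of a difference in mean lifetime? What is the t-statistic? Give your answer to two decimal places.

Let group 1 = variant A, group 2 = variant B. H0: μ_1 = μ_2; H1: μ_1 ≠ μ_2 (Welch's two-sample t-test, two-sided).
t = (x̄_1 − x̄_2)/√(s_1²/n_1 + s_2²/n_2) = (1160 − 1330)/√(135²/40 + 302²/17) = -2.23
Welch–Satterthwaite df ≈ 18.78
Two-sided p-value ≈ 0.038
Since p ≈ 0.038 > α = 0.01, fail to reject H0; the data do not provide sufficient evidence against H0.

-2.23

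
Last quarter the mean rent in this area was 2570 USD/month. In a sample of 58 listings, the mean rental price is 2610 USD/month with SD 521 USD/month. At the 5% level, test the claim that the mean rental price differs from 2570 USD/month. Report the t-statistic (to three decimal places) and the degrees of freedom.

H0: μ = 2570; H1: μ ≠ 2570 (one-sample t-test, two-sided).
t = (x̄ − μ₀)/(s/√n) = (2610 − 2570)/(521/√58) = 0.585
df = n − 1 = 57
Two-sided p-value ≈ 0.5611
Since p ≈ 0.5611 > α = 0.05, fail to reject H0; the evidence is not statistically significant.

t = 0.585, df = 57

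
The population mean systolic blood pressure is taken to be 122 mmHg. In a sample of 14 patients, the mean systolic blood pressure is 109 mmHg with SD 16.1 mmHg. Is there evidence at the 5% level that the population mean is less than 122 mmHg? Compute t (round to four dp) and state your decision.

t = -3.0212; reject H0

H0: μ = 122; H1: μ < 122 (one-sample t-test, left-tailed).
t = (x̄ − μ₀)/(s/√n) = (109 − 122)/(16.1/√14) = -3.0212
df = n − 1 = 13
p-value = P(T ≤ -3.0212) ≈ 0.005
Since p ≈ 0.005 < α = 0.05, reject H0; the evidence is statistically significant.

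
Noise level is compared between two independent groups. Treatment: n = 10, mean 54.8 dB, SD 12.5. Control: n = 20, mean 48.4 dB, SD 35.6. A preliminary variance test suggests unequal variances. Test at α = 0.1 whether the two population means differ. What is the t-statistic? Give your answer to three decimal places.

0.720

Let group 1 = treatment, group 2 = control. H0: μ_1 = μ_2; H1: μ_1 ≠ μ_2 (Welch's two-sample t-test, two-sided).
t = (x̄_1 − x̄_2)/√(s_1²/n_1 + s_2²/n_2) = (54.8 − 48.4)/√(12.5²/10 + 35.6²/20) = 0.720
Welch–Satterthwaite df ≈ 26.17
Two-sided p-value ≈ 0.4779
Since p ≈ 0.4779 > α = 0.1, fail to reject H0; the data do not provide sufficient evidence against H0.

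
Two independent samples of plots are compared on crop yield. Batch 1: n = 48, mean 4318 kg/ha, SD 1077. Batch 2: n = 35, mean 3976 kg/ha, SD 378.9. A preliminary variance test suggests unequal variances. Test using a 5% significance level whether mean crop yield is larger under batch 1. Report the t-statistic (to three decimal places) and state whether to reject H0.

Let group 1 = batch 1, group 2 = batch 2. H0: μ_1 = μ_2; H1: μ_1 > μ_2 (Welch's two-sample t-test, right-tailed).
t = (x̄_1 − x̄_2)/√(s_1²/n_1 + s_2²/n_2) = (4318 − 3976)/√(1077²/48 + 378.9²/35) = 2.034
Welch–Satterthwaite df ≈ 61.85
p-value = P(T ≥ 2.034) ≈ 0.0231
Since p ≈ 0.0231 < α = 0.05, reject H0; the evidence is statistically significant.

t = 2.034; reject H0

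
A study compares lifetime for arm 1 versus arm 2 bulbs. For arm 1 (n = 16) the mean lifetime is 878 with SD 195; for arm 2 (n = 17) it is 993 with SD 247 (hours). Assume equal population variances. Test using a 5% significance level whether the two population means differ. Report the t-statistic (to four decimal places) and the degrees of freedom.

Let group 1 = arm 1, group 2 = arm 2. H0: μ_1 = μ_2; H1: μ_1 ≠ μ_2 (two-sample pooled-variance t-test, two-sided).
s_p² = [(16−1)·195² + (17−1)·247²]/(16+17−2) = 49887.7
t = (878 − 993)/√[49887.7·(1/16 + 1/17)] = -1.4782
df = n₁ + n₂ − 2 = 31
Two-sided p-value ≈ 0.149
Since p ≈ 0.149 > α = 0.05, fail to reject H0; the data do not provide sufficient evidence against H0.

t = -1.4782, df = 31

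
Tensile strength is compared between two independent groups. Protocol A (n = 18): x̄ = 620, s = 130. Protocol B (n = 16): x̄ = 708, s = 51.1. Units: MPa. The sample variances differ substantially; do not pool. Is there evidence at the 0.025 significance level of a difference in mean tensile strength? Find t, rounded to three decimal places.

Let group 1 = protocol A, group 2 = protocol B. H0: μ_1 = μ_2; H1: μ_1 ≠ μ_2 (Welch's two-sample t-test, two-sided).
t = (x̄_1 − x̄_2)/√(s_1²/n_1 + s_2²/n_2) = (620 − 708)/√(130²/18 + 51.1²/16) = -2.651
Welch–Satterthwaite df ≈ 22.65
Two-sided p-value ≈ 0.014
Since p ≈ 0.014 < α = 0.025, reject H0; the data support H1.

-2.651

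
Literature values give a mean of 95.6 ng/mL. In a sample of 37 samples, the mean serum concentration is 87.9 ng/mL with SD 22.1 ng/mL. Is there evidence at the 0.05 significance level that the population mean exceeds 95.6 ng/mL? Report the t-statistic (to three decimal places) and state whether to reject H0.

H0: μ = 95.6; H1: μ > 95.6 (one-sample t-test, right-tailed).
t = (x̄ − μ₀)/(s/√n) = (87.9 − 95.6)/(22.1/√37) = -2.119
df = n − 1 = 36
p-value = P(T ≥ -2.119) ≈ 0.9795
Since p ≈ 0.9795 > α = 0.05, fail to reject H0; the data do not provide sufficient evidence against H0.

t = -2.119; fail to reject H0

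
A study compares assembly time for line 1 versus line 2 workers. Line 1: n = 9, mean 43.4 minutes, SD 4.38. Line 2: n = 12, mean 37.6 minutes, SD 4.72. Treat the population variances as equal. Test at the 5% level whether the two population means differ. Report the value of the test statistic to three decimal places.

2.872

Let group 1 = line 1, group 2 = line 2. H0: μ_1 = μ_2; H1: μ_1 ≠ μ_2 (two-sample pooled-variance t-test, two-sided).
s_p² = [(9−1)·4.38² + (12−1)·4.72²]/(9+12−2) = 20.9757
t = (43.4 − 37.6)/√[20.9757·(1/9 + 1/12)] = 2.872
df = n₁ + n₂ − 2 = 19
Two-sided p-value ≈ 0.010
Since p ≈ 0.010 < α = 0.05, reject H0; the data support H1.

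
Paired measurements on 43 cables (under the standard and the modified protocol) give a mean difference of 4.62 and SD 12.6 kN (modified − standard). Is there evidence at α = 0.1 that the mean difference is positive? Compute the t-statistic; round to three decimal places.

H0: μ_d = 0; H1: μ_d > 0 (paired t-test on the differences, right-tailed).
t = d̄/(s_d/√n) = 4.62/(12.6/√43) = 2.404
df = n − 1 = 42
p-value = P(T ≥ 2.404) ≈ 0.0103
Since p ≈ 0.0103 < α = 0.1, reject H0; the evidence is statistically significant.

2.404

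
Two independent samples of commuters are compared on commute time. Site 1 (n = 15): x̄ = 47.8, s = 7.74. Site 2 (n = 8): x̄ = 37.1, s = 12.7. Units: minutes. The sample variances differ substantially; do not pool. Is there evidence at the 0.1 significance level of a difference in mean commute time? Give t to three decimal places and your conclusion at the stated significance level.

Let group 1 = site 1, group 2 = site 2. H0: μ_1 = μ_2; H1: μ_1 ≠ μ_2 (Welch's two-sample t-test, two-sided).
t = (x̄_1 − x̄_2)/√(s_1²/n_1 + s_2²/n_2) = (47.8 − 37.1)/√(7.74²/15 + 12.7²/8) = 2.177
Welch–Satterthwaite df ≈ 9.85
Two-sided p-value ≈ 0.0549
Since p ≈ 0.0549 < α = 0.1, reject H0; the evidence is statistically significant.

t = 2.177; reject H0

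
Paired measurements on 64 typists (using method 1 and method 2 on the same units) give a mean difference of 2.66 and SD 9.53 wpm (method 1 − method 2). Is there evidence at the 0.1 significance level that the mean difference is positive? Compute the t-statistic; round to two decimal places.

H0: μ_d = 0; H1: μ_d > 0 (paired t-test on the differences, right-tailed).
t = d̄/(s_d/√n) = 2.66/(9.53/√64) = 2.23
df = n − 1 = 63
p-value = P(T ≥ 2.23) ≈ 0.015
Since p ≈ 0.015 < α = 0.1, reject H0; the evidence is statistically significant.

2.23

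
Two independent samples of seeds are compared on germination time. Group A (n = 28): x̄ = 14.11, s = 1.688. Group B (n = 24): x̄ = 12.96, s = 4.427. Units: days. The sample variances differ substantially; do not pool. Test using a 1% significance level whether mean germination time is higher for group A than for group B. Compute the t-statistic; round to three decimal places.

1.200

Let group 1 = group A, group 2 = group B. H0: μ_1 = μ_2; H1: μ_1 > μ_2 (Welch's two-sample t-test, right-tailed).
t = (x̄_1 − x̄_2)/√(s_1²/n_1 + s_2²/n_2) = (14.11 − 12.96)/√(1.688²/28 + 4.427²/24) = 1.200
Welch–Satterthwaite df ≈ 28.71
p-value = P(T ≥ 1.200) ≈ 0.1200
Since p ≈ 0.1200 > α = 0.01, fail to reject H0; the data do not provide sufficient evidence against H0.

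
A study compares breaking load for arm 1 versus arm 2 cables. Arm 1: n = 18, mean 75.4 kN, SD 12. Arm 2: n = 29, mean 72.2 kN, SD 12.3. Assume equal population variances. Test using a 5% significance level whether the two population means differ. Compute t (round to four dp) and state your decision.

t = 0.8750; fail to reject H0

Let group 1 = arm 1, group 2 = arm 2. H0: μ_1 = μ_2; H1: μ_1 ≠ μ_2 (two-sample pooled-variance t-test, two-sided).
s_p² = [(18−1)·12² + (29−1)·12.3²]/(18+29−2) = 148.536
t = (75.4 − 72.2)/√[148.536·(1/18 + 1/29)] = 0.8750
df = n₁ + n₂ − 2 = 45
Two-sided p-value ≈ 0.3862
Since p ≈ 0.3862 > α = 0.05, fail to reject H0; the data do not provide sufficient evidence against H0.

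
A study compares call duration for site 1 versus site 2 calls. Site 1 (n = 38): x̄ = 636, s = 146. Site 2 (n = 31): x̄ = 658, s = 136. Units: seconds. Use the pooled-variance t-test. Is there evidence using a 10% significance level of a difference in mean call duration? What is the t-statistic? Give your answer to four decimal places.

-0.6419

Let group 1 = site 1, group 2 = site 2. H0: μ_1 = μ_2; H1: μ_1 ≠ μ_2 (two-sample pooled-variance t-test, two-sided).
s_p² = [(38−1)·146² + (31−1)·136²]/(38+31−2) = 20053.3
t = (636 − 658)/√[20053.3·(1/38 + 1/31)] = -0.6419
df = n₁ + n₂ − 2 = 67
Two-sided p-value ≈ 0.523
Since p ≈ 0.523 > α = 0.1, fail to reject H0; the data do not provide sufficient evidence against H0.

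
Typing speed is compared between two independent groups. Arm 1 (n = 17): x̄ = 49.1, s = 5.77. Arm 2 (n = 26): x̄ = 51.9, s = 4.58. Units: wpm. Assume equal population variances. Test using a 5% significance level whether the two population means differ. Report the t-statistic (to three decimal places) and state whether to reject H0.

Let group 1 = arm 1, group 2 = arm 2. H0: μ_1 = μ_2; H1: μ_1 ≠ μ_2 (two-sample pooled-variance t-test, two-sided).
s_p² = [(17−1)·5.77² + (26−1)·4.58²]/(17+26−2) = 25.7828
t = (49.1 − 51.9)/√[25.7828·(1/17 + 1/26)] = -1.768
df = n₁ + n₂ − 2 = 41
Two-sided p-value ≈ 0.0845
Since p ≈ 0.0845 > α = 0.05, fail to reject H0; the evidence is not statistically significant.

t = -1.768; fail to reject H0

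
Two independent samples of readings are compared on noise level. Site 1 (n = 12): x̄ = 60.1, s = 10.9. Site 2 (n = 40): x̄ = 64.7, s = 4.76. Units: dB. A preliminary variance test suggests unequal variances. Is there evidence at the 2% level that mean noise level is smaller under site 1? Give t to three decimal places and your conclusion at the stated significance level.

t = -1.422; fail to reject H0

Let group 1 = site 1, group 2 = site 2. H0: μ_1 = μ_2; H1: μ_1 < μ_2 (Welch's two-sample t-test, left-tailed).
t = (x̄_1 − x̄_2)/√(s_1²/n_1 + s_2²/n_2) = (60.1 − 64.7)/√(10.9²/12 + 4.76²/40) = -1.422
Welch–Satterthwaite df ≈ 12.28
p-value = P(T ≤ -1.422) ≈ 0.090
Since p ≈ 0.090 > α = 0.02, fail to reject H0; the data do not provide sufficient evidence against H0.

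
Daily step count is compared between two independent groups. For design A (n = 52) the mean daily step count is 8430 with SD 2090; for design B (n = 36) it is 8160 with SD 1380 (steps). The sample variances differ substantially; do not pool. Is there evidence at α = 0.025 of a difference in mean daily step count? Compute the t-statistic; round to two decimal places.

0.73

Let group 1 = design A, group 2 = design B. H0: μ_1 = μ_2; H1: μ_1 ≠ μ_2 (Welch's two-sample t-test, two-sided).
t = (x̄_1 − x̄_2)/√(s_1²/n_1 + s_2²/n_2) = (8430 − 8160)/√(2090²/52 + 1380²/36) = 0.73
Welch–Satterthwaite df ≈ 85.85
Two-sided p-value ≈ 0.4675
Since p ≈ 0.4675 > α = 0.025, fail to reject H0; the evidence is not statistically significant.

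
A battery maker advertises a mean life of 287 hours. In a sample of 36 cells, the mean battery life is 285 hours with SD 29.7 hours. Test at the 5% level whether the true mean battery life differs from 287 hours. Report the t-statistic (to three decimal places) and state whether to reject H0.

H0: μ = 287; H1: μ ≠ 287 (one-sample t-test, two-sided).
t = (x̄ − μ₀)/(s/√n) = (285 − 287)/(29.7/√36) = -0.404
df = n − 1 = 35
Two-sided p-value ≈ 0.689
Since p ≈ 0.689 > α = 0.05, fail to reject H0; the data do not provide sufficient evidence against H0.

t = -0.404; fail to reject H0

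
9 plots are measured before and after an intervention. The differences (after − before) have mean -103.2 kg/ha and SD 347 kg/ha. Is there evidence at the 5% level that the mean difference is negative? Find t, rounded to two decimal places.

-0.89

H0: μ_d = 0; H1: μ_d < 0 (paired t-test on the differences, left-tailed).
t = d̄/(s_d/√n) = -103.2/(347/√9) = -0.89
df = n − 1 = 8
p-value = P(T ≤ -0.89) ≈ 0.199
Since p ≈ 0.199 > α = 0.05, fail to reject H0; the data do not provide sufficient evidence against H0.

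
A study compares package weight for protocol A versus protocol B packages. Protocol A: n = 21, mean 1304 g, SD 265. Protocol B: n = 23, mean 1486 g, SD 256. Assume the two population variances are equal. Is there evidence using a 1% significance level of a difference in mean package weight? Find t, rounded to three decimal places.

-2.316

Let group 1 = protocol A, group 2 = protocol B. H0: μ_1 = μ_2; H1: μ_1 ≠ μ_2 (two-sample pooled-variance t-test, two-sided).
s_p² = [(21−1)·265² + (23−1)·256²]/(21+23−2) = 67768.9
t = (1304 − 1486)/√[67768.9·(1/21 + 1/23)] = -2.316
df = n₁ + n₂ − 2 = 42
Two-sided p-value ≈ 0.0255
Since p ≈ 0.0255 > α = 0.01, fail to reject H0; the evidence is not statistically significant.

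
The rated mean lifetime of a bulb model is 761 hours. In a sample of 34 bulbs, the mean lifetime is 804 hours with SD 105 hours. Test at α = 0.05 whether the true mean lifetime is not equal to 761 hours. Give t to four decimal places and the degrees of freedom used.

H0: μ = 761; H1: μ ≠ 761 (one-sample t-test, two-sided).
t = (x̄ − μ₀)/(s/√n) = (804 − 761)/(105/√34) = 2.3879
df = n − 1 = 33
Two-sided p-value ≈ 0.0228
Since p ≈ 0.0228 < α = 0.05, reject H0; the evidence is statistically significant.

t = 2.3879, df = 33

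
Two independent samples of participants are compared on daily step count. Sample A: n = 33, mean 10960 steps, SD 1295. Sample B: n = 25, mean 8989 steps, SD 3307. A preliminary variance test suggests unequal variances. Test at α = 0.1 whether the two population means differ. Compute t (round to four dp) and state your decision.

Let group 1 = sample A, group 2 = sample B. H0: μ_1 = μ_2; H1: μ_1 ≠ μ_2 (Welch's two-sample t-test, two-sided).
t = (x̄_1 − x̄_2)/√(s_1²/n_1 + s_2²/n_2) = (10960 − 8989)/√(1295²/33 + 3307²/25) = 2.8207
Welch–Satterthwaite df ≈ 29.60
Two-sided p-value ≈ 0.008
Since p ≈ 0.008 < α = 0.1, reject H0; the data support H1.

t = 2.8207; reject H0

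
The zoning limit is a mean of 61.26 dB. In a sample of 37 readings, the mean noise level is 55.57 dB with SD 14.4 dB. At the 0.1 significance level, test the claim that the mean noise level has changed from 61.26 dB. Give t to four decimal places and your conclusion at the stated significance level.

t = -2.4035; reject H0

H0: μ = 61.26; H1: μ ≠ 61.26 (one-sample t-test, two-sided).
t = (x̄ − μ₀)/(s/√n) = (55.57 − 61.26)/(14.4/√37) = -2.4035
df = n − 1 = 36
Two-sided p-value ≈ 0.0215
Since p ≈ 0.0215 < α = 0.1, reject H0; the evidence is statistically significant.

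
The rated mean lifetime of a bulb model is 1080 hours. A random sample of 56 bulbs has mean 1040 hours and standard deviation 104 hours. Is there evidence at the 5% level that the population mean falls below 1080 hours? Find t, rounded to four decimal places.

-2.8782

H0: μ = 1080; H1: μ < 1080 (one-sample t-test, left-tailed).
t = (x̄ − μ₀)/(s/√n) = (1040 − 1080)/(104/√56) = -2.8782
df = n − 1 = 55
p-value = P(T ≤ -2.8782) ≈ 0.0028
Since p ≈ 0.0028 < α = 0.05, reject H0; the evidence is statistically significant.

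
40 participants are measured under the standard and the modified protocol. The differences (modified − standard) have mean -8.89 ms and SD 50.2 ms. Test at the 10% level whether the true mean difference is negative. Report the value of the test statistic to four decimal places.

H0: μ_d = 0; H1: μ_d < 0 (paired t-test on the differences, left-tailed).
t = d̄/(s_d/√n) = -8.89/(50.2/√40) = -1.1200
df = n − 1 = 39
p-value = P(T ≤ -1.1200) ≈ 0.1348
Since p ≈ 0.1348 > α = 0.1, fail to reject H0; the evidence is not statistically significant.

-1.1200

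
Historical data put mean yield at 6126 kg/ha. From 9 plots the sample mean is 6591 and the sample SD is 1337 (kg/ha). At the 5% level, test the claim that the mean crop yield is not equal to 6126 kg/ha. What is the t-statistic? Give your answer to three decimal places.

H0: μ = 6126; H1: μ ≠ 6126 (one-sample t-test, two-sided).
t = (x̄ − μ₀)/(s/√n) = (6591 − 6126)/(1337/√9) = 1.043
df = n − 1 = 8
Two-sided p-value ≈ 0.3273
Since p ≈ 0.3273 > α = 0.05, fail to reject H0; the evidence is not statistically significant.

1.043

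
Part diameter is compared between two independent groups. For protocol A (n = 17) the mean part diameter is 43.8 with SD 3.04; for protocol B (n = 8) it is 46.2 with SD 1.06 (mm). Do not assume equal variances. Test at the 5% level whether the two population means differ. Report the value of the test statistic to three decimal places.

Let group 1 = protocol A, group 2 = protocol B. H0: μ_1 = μ_2; H1: μ_1 ≠ μ_2 (Welch's two-sample t-test, two-sided).
t = (x̄_1 − x̄_2)/√(s_1²/n_1 + s_2²/n_2) = (43.8 − 46.2)/√(3.04²/17 + 1.06²/8) = -2.902
Welch–Satterthwaite df ≈ 21.98
Two-sided p-value ≈ 0.008
Since p ≈ 0.008 < α = 0.05, reject H0; the evidence is statistically significant.

-2.902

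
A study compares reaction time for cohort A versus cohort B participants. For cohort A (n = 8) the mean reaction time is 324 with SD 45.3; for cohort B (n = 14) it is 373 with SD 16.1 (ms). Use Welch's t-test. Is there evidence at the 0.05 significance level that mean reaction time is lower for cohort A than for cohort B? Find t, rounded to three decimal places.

Let group 1 = cohort A, group 2 = cohort B. H0: μ_1 = μ_2; H1: μ_1 < μ_2 (Welch's two-sample t-test, left-tailed).
t = (x̄_1 − x̄_2)/√(s_1²/n_1 + s_2²/n_2) = (324 − 373)/√(45.3²/8 + 16.1²/14) = -2.955
Welch–Satterthwaite df ≈ 8.02
p-value = P(T ≤ -2.955) ≈ 0.009
Since p ≈ 0.009 < α = 0.05, reject H0; the evidence is statistically significant.

-2.955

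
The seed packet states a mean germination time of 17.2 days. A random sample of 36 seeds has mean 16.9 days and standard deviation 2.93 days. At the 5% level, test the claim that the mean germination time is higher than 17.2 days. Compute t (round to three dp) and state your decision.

t = -0.614; fail to reject H0

H0: μ = 17.2; H1: μ > 17.2 (one-sample t-test, right-tailed).
t = (x̄ − μ₀)/(s/√n) = (16.9 − 17.2)/(2.93/√36) = -0.614
df = n − 1 = 35
p-value = P(T ≥ -0.614) ≈ 0.729
Since p ≈ 0.729 > α = 0.05, fail to reject H0; the data do not provide sufficient evidence against H0.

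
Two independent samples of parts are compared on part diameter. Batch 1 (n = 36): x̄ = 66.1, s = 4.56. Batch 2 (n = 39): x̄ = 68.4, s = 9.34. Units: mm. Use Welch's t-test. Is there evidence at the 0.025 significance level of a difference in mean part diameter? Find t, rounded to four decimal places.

Let group 1 = batch 1, group 2 = batch 2. H0: μ_1 = μ_2; H1: μ_1 ≠ μ_2 (Welch's two-sample t-test, two-sided).
t = (x̄_1 − x̄_2)/√(s_1²/n_1 + s_2²/n_2) = (66.1 − 68.4)/√(4.56²/36 + 9.34²/39) = -1.3710
Welch–Satterthwaite df ≈ 56.10
Two-sided p-value ≈ 0.176
Since p ≈ 0.176 > α = 0.025, fail to reject H0; the data do not provide sufficient evidence against H0.

-1.3710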